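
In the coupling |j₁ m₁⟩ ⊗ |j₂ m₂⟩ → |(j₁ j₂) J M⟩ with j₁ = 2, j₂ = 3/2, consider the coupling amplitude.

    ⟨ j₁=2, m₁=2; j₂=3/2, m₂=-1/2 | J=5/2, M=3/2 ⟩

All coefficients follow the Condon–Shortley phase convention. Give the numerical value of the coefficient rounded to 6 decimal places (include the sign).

+√(16/35) ≈ +0.676123

√[6·1!3!2!/7! · 4!0!1!2!4!1!] = √(576/35)
  +(−1)^0/∏(0,1,0,1,3,1)! = 1/6  (running 1/6)
⟨..|..⟩ = √(576/35)·(1/6) = +0.676123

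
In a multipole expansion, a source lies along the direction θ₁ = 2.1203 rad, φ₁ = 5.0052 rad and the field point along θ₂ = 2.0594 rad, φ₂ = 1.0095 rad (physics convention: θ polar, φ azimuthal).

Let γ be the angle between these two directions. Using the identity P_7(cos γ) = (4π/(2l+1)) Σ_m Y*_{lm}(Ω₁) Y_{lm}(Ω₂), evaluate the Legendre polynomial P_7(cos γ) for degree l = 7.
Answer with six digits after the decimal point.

0.280274

Expand P_7 via completeness: Σ_{m} conj(Y_{7,m}) at Ω₁ times Y_{7,m} at Ω₂ —
  m=-7: Y*=(-0.145563, -0.075575)  Y=(0.148279, -0.147662)  product (-0.032743, 0.010288)
  m=-6: Y*=(-0.069528, 0.369343)  Y=(-0.405632, -0.093345)  product (0.062679, -0.143327)
  m=-5: Y*=(0.418924, -0.044887)  Y=(0.120754, 0.346750)  product (0.066151, 0.139842)
  m=-4: Y*=(-0.043044, -0.101935)  Y=(-0.017744, 0.022196)  product (0.003026, 0.000853)
  m=-3: Y*=(0.230439, -0.191107)  Y=(0.348103, 0.039537)  product (0.087772, -0.057414)
  m=-2: Y*=(-0.216151, -0.143359)  Y=(-0.056930, -0.118396)  product (-0.004668, 0.033753)
  m=-1: Y*=(0.058193, -0.193026)  Y=(0.159207, -0.253209)  product (-0.039611, -0.045466)
  m=+0: Y*=(-0.287695, -0.000000)  Y=(-0.171500, 0.000000)  product (0.049340, 0.000000)
  m=+1: Y*=(-0.058193, -0.193026)  Y=(-0.159207, -0.253209)  product (-0.039611, 0.045466)
  m=+2: Y*=(-0.216151, 0.143359)  Y=(-0.056930, 0.118396)  product (-0.004668, -0.033753)
  m=+3: Y*=(-0.230439, -0.191107)  Y=(-0.348103, 0.039537)  product (0.087772, 0.057414)
  m=+4: Y*=(-0.043044, 0.101935)  Y=(-0.017744, -0.022196)  product (0.003026, -0.000853)
  m=+5: Y*=(-0.418924, -0.044887)  Y=(-0.120754, 0.346750)  product (0.066151, -0.139842)
  m=+6: Y*=(-0.069528, -0.369343)  Y=(-0.405632, 0.093345)  product (0.062679, 0.143327)
  m=+7: Y*=(0.145563, -0.075575)  Y=(-0.148279, -0.147662)  product (-0.032743, -0.010288)
Accumulated sum (0.334553, -0.000000); after 4π/(2l+1) scaling, (0.280274, -0.000000) ⇒ P_7 = 0.280274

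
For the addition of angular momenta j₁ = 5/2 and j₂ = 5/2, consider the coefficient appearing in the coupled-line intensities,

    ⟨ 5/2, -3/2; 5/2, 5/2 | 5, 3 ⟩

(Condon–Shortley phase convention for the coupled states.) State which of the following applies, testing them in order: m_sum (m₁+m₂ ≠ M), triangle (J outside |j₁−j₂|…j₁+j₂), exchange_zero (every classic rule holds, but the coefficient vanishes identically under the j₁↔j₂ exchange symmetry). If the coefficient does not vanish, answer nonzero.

m-sum: m₁+m₂ = -3/2+5/2 = 1, M = 3  ✗ ⇒ coefficient is 0

m_sum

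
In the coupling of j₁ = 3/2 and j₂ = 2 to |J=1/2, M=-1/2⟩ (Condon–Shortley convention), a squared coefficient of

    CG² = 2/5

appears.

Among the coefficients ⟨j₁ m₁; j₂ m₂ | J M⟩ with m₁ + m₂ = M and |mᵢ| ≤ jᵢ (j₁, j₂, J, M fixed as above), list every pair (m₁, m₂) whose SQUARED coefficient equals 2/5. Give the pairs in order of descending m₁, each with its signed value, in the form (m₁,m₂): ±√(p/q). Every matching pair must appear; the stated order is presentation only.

(3/2,-2): +√(2/5)

Admissible pairs with m₁+m₂ = M = -1/2: (-3/2,1), (-1/2,0), (1/2,-1), (3/2,-2)
  (m₁,m₂)=(3/2,-2): CG² = 2/5, CG = +√(2/5)   ← matches the target
  (m₁,m₂)=(1/2,-1): CG² = 3/10, CG = −√(3/10)
  (m₁,m₂)=(-1/2,0): CG² = 1/5, CG = +√(1/5)
  (m₁,m₂)=(-3/2,1): CG² = 1/10, CG = −√(1/10)
Pairs with CG² = 2/5: (3/2,-2): +√(2/5)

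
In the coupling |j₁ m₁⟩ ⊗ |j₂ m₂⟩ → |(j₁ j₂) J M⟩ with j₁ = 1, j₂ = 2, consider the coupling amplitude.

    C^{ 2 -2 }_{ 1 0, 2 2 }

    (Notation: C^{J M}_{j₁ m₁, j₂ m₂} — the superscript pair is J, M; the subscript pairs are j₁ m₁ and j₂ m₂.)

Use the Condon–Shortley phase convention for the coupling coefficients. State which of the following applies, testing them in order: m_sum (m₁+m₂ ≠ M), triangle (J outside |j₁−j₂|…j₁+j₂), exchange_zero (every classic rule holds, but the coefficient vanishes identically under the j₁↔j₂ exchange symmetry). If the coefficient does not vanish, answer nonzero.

m_sum

m-sum: m₁+m₂ = 0+2 = 2, M = -2  ✗ ⇒ coefficient is 0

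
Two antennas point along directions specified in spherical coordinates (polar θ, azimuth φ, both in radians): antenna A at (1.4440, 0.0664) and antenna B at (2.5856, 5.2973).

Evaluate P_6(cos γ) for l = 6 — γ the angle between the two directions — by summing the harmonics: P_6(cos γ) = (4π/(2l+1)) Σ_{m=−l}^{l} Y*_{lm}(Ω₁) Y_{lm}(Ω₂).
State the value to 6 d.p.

-0.171116

Summing Y*_{l m}(θ₁,φ₁)·Y_{l m}(θ₂,φ₂) over m ∈ [−6, 6]; prefactor 4π/(2·6+1) = 0.966644:
  m=-6: Y*=0.42423 + 0.17856j  Y=0.00974 - 0.00376j  product 0.00480 + 0.00015j
  m=-5: Y*=0.19216 + 0.06625j  Y=-0.01254 + 0.05685j  product -0.00617 + 0.01009j
  m=-4: Y*=-0.27471 - 0.07473j  Y=-0.13351 - 0.13800j  product 0.02636 + 0.04789j
  m=-3: Y*=-0.22258 - 0.04493j  Y=0.39472 - 0.07343j  product -0.09116 - 0.00139j
  m=-2: Y*=0.22891 + 0.03058j  Y=-0.18378 + 0.43350j  product -0.05532 + 0.09361j
  m=-1: Y*=0.23352 + 0.01553j  Y=-0.05430 - 0.08200j  product -0.01141 - 0.01999j
  m=+0: Y*=-0.21617 + 0.00000j  Y=-0.41066 + 0.00000j  product 0.08877 + 0.00000j
  m=+1: Y*=-0.23352 + 0.01553j  Y=0.05430 - 0.08200j  product -0.01141 + 0.01999j
  m=+2: Y*=0.22891 - 0.03058j  Y=-0.18378 - 0.43350j  product -0.05532 - 0.09361j
  m=+3: Y*=0.22258 - 0.04493j  Y=-0.39472 - 0.07343j  product -0.09116 + 0.00139j
  m=+4: Y*=-0.27471 + 0.07473j  Y=-0.13351 + 0.13800j  product 0.02636 - 0.04789j
  m=+5: Y*=-0.19216 + 0.06625j  Y=0.01254 + 0.05685j  product -0.00617 - 0.01009j
  m=+6: Y*=0.42423 - 0.17856j  Y=0.00974 + 0.00376j  product 0.00480 - 0.00015j
Σ over m = -0.17702 - 0.00000j; ×(4π/13) → -0.17112 - 0.00000j. Real part: -0.171116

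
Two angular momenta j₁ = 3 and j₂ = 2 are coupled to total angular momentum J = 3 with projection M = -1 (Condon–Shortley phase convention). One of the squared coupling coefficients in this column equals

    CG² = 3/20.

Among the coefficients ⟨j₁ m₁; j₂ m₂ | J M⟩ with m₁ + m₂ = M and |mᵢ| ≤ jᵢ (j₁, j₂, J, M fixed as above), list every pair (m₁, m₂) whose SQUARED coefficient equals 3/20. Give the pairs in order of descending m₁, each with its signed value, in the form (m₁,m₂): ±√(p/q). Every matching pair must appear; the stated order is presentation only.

(-1,0): −√(3/20)

Admissible pairs with m₁+m₂ = M = -1: (-3,2), (-2,1), (-1,0), (0,-1), (1,-2)
  (m₁,m₂)=(1,-2): CG² = 2/5, CG = +√(2/5)
  (m₁,m₂)=(0,-1): CG² = 1/30, CG = −√(1/30)
  (m₁,m₂)=(-1,0): CG² = 3/20, CG = −√(3/20)   ← matches the target
  (m₁,m₂)=(-2,1): CG² = 1/4, CG = +√(1/4)
  (m₁,m₂)=(-3,2): CG² = 1/6, CG = +√(1/6)
Pairs with CG² = 3/20: (-1,0): −√(3/20)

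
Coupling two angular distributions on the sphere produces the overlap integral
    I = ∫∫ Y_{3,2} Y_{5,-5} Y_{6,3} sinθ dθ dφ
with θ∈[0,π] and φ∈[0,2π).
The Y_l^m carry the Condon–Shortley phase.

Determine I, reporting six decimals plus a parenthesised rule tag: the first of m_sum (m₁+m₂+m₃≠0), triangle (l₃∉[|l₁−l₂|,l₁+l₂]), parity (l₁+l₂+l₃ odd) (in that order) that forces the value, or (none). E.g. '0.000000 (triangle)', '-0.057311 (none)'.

0.088266 (none)

m-sum 0 ✓  L=14 even ✓  2≤6≤8 ✓
Π(2lᵢ+1) = 7×11×13 = 1001
triangle coeff Δ(3,5,6) = 1/675675
Σ_t [0,2]: t=0:+1/8640 t=1:−1/2304 t=2:+1/8640 = -7/34560
(3j)²=7/429 [(3 5 6; 0 0 0)], sign=-1
Σ_t [0,0]: t=0:+1/483840 = 1/483840
(3j)²=6/1001 [(3 5 6; 2 -5 3)], sign=-1
⇒ 4πI² = 14/143
I = (+1)√(14/143/(4π)) = 0.08826552
No selection rule forces the value: the integral is nonzero (none).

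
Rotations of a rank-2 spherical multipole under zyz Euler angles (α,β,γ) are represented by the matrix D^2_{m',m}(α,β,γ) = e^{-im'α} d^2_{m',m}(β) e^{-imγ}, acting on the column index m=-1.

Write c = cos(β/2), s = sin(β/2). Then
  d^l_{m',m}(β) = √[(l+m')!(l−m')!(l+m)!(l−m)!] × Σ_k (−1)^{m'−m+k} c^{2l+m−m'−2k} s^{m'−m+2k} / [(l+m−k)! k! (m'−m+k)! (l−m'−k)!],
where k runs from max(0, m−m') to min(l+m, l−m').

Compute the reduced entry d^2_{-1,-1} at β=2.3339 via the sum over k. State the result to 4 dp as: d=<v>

d^2_{-1,-1}(β=2.3339) via the finite sum:
With c≡cos(β/2)=0.392958 and s≡sin(β/2)=0.919556, N=[1·6·1·6]^{1/2}=6.000000
k∈{0,1} keeps every argument non-negative
  k=0: (−1)^0·6.0000/(6)·0.3930^4·0.9196^0 = +0.023844
  k=1: (−1)^1·6.0000/(2)·0.3930^2·0.9196^2 = -0.391715
d^2_{-1,-1}(2.3339) = +0.023844 -0.391715 = -0.367871

d=-0.3679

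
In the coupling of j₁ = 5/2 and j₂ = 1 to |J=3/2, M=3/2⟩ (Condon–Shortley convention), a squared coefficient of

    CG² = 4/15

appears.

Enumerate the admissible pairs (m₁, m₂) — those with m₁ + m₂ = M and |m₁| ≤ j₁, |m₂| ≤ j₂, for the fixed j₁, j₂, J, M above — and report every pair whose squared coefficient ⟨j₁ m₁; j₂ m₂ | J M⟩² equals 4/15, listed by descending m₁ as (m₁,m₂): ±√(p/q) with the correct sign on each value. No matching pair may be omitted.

Admissible pairs with m₁+m₂ = M = 3/2: (1/2,1), (3/2,0), (5/2,-1)
  (m₁,m₂)=(5/2,-1): CG² = 2/3, CG = +√(2/3)
  (m₁,m₂)=(3/2,0): CG² = 4/15, CG = −√(4/15)   ← matches the target
  (m₁,m₂)=(1/2,1): CG² = 1/15, CG = +√(1/15)
Pairs with CG² = 4/15: (3/2,0): −√(4/15)

(3/2,0): −√(4/15)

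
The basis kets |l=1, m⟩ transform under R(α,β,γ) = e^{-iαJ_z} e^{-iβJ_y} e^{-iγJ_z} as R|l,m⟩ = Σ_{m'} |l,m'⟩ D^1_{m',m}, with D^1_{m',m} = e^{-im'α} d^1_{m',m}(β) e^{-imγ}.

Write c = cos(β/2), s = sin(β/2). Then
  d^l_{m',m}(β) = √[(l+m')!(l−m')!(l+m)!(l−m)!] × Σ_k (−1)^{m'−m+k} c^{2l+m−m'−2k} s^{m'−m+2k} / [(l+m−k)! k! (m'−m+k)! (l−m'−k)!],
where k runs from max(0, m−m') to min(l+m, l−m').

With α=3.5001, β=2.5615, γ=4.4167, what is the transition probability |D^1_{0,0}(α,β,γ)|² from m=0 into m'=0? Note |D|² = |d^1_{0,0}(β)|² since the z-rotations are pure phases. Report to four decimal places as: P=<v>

P=0.6996

D^1_{0,0}(3.5001,2.5615,4.4167) = e^{-i·0·3.5001}·d^1_{0,0}(2.5615)·e^{-i·0·4.4167}. Compute d first:
With c≡cos(β/2)=0.285997 and s≡sin(β/2)=0.958231, N=[1·1·1·1]^{1/2}=1.000000
Admissible k: 0..1 (factorial args all ≥0)
  k=0: (−1)^0·1.0000/(1)·0.2860^2·0.9582^0 = +0.081794
  k=1: (−1)^1·1.0000/(1)·0.2860^0·0.9582^2 = -0.918206
d^1_{0,0}(2.5615) = +0.081794 -0.918206 = -0.836412
|D^1_{0,0}|² = |d^1_{0,0}(β)|² = (-0.836412)² = 0.699585 (the z-rotation phases have unit modulus)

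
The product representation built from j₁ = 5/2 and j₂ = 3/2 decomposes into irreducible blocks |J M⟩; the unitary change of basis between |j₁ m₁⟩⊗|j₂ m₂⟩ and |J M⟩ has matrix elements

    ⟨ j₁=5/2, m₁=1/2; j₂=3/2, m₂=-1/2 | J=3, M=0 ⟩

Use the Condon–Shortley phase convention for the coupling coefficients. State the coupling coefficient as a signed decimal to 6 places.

√[7·1!4!2!/8! · 3!2!1!2!3!3!] = √(36/5)
  +(−1)^0/∏(0,1,2,1,2,1)! = 1/4  (running 1/4)
  +(−1)^1/∏(1,0,1,0,3,2)! = -1/12  (running 1/6)
⟨..|..⟩ = √(36/5)·(1/6) = +0.447214

+√(1/5) ≈ +0.447214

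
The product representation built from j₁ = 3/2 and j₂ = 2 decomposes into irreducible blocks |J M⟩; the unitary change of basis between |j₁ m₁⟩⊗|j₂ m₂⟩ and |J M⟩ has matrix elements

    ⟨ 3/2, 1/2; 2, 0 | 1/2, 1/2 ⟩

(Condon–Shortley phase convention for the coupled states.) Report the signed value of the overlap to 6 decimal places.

√[2·3!0!1!/5! · 2!1!2!2!1!0!] = √(4/5)
  +(−1)^1/∏(1,2,0,1,0,0)! = -1/2  (running -1/2)
⟨..|..⟩ = √(4/5)·(-1/2) = -0.447214

-0.447214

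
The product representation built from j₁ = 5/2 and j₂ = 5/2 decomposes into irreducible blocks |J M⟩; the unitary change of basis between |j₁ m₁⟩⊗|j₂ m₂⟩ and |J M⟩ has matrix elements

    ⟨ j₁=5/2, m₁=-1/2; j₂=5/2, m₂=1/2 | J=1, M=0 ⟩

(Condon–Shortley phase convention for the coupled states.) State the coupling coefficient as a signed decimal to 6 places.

j₁+j₂−J=4  J+j₁−j₂=1  J−j₁+j₂=1  j₁+j₂+J+1=7
(j₁±m₁, j₂±m₂, J±M) = (2,3,3,2,1,1)
P² = 72/35
sum k=2..3:
  [2] +1/4 = 1/4
  [3] −1/6 = -1/6
S = 1/12
C² = P²·S² = 1/70 ; C = +0.119523

+0.119523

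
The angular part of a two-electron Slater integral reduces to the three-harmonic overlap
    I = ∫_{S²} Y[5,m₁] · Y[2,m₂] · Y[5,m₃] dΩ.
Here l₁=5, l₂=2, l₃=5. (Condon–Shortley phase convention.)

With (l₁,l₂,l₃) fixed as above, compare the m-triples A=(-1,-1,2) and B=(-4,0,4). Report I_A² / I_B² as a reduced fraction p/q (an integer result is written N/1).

Shared (l₁,l₂,l₃)=(5,2,5): N and (l;000)² cancel in I_A²/I_B².
A: Δ = 2!·8!·2!/13! = 1/38610; Racah Σ t=0..1: t=0:+1/2880 t=1:−1/1440 = -1/2880; ⇒ 3j(5 2 5; -1 -1 2)² = 7/715, sgn +1
B: Δ = 2!·8!·2!/13! = 1/38610; Racah Σ t=1..2: t=1:−1/40320 t=2:+1/20160 = 1/40320; ⇒ 3j(5 2 5; -4 0 4)² = 6/715, sgn -1
I_A²/I_B² = (7/715)/(6/715) = 7/6

7/6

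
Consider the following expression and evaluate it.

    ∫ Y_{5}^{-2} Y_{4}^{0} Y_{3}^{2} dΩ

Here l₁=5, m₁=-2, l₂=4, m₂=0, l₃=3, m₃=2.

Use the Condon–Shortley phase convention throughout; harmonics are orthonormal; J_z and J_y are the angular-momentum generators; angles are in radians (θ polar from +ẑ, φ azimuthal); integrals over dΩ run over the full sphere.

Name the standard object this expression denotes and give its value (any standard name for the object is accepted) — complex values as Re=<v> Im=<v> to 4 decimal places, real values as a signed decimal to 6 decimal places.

This is a Gaunt coefficient — the integral of a triple product of spherical harmonics over the sphere.
m-sum 0 ✓  L=12 even ✓  1≤3≤9 ✓
Π(2lᵢ+1) = 11×9×7 = 693
triangle coeff Δ(5,4,3) = 1/180180
Σ_t [2,4]: t=2:+1/576 t=3:−1/144 t=4:+1/576 = -1/288
(3j)²=20/1001 [(5 4 3; 0 0 0)], sign=+1
Σ_t [3,4]: t=3:−1/864 t=4:+1/576 = 1/1728
(3j)²=5/1287 [(5 4 3; -2 0 2)], sign=-1
⇒ 4πI² = 100/1859
I = (-1)√(100/1859/(4π)) = -0.06542675

Gaunt coefficient, -0.065427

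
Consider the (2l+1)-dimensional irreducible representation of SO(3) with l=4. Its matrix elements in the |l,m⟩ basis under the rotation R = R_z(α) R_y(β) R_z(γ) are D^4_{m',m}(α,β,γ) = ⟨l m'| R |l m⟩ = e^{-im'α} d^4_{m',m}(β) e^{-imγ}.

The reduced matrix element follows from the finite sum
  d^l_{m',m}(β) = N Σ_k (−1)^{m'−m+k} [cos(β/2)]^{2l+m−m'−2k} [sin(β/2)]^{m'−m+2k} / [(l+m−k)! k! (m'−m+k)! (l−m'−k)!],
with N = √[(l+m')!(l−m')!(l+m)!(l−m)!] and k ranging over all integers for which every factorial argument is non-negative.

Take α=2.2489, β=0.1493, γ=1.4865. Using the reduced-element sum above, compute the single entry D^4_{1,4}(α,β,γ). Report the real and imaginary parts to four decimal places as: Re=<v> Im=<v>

Re=-0.0010 Im=-0.0029

First d^4_{1,4}(β=0.1493), then the phase factors e^{-i(1)α} and e^{-i(4)γ}:
c=cos(0.149300/2)=0.997215, s=sin(0.149300/2)=0.074581; N=√[120·6·40320·1]=5387.986637
k: max(0,(4)−(1))=3 … min(4+(4),4−(1))=3
  k=3: (−1)^0·5387.9866/(720)·0.9972^5·0.0746^3 = +0.003061
d^4_{1,4}(0.1493) = +0.003061
Attach z-rotation phases: D = e^{-i(1)(2.2489)}·(+0.003061)·e^{-i(4)(1.4865)} = -0.001024-0.002885i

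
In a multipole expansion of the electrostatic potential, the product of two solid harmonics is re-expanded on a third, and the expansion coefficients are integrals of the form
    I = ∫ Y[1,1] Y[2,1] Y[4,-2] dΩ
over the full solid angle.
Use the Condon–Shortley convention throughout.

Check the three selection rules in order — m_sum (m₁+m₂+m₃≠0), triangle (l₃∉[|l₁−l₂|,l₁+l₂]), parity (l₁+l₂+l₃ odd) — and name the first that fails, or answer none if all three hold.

m₁+m₂+m₃ = 1 + 1 − 2 = 0  ✓
triangle: need |l₁−l₂| ≤ l₃ ≤ l₁+l₂ = [1,3]; l₃=4 is outside  ✗
parity: l₁+l₂+l₃ = 7 is odd

triangle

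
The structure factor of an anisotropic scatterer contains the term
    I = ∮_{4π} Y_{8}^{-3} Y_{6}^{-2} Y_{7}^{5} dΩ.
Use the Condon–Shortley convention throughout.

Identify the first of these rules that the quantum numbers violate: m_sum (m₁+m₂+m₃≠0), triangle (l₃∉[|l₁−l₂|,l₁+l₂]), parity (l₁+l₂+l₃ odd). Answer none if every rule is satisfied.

m₁+m₂+m₃ = -3 − 2 + 5 = 0  ✓
triangle: |8−6|=2 ≤ l₃=7 ≤ 8+6=14  ✓
parity: l₁+l₂+l₃ = 21 is odd  ✗

parity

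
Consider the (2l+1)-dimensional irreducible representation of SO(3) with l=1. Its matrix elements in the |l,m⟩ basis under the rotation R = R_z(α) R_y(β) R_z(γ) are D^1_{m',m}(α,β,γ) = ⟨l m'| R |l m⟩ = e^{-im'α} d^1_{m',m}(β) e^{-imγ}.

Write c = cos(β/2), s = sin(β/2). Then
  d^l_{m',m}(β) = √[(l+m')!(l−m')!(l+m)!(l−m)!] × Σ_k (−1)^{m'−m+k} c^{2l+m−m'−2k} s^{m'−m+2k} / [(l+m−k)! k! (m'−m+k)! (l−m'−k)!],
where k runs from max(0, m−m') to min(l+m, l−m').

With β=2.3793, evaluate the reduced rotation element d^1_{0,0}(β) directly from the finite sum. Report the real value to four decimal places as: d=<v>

d^1_{0,0}(β=2.3793) via the finite sum:
With c≡cos(β/2)=0.371985 and s≡sin(β/2)=0.928239, N=[1·1·1·1]^{1/2}=1.000000
Admissible k: 0..1 (factorial args all ≥0)
  k=0: (−1)^0·1.0000/(1)·0.3720^2·0.9282^0 = +0.138373
  k=1: (−1)^1·1.0000/(1)·0.3720^0·0.9282^2 = -0.861627
d^1_{0,0}(2.3793) = +0.138373 -0.861627 = -0.723255

d=-0.7233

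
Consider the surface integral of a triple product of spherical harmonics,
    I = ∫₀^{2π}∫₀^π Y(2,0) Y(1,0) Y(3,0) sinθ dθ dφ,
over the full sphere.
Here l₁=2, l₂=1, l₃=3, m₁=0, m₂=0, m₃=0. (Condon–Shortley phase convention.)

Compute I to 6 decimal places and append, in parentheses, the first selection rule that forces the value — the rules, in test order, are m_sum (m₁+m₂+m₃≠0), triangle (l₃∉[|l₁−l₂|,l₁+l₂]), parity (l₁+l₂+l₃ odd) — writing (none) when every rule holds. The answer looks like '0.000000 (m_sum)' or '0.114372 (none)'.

m-sum 0 ✓  L=6 even ✓  1≤3≤3 ✓
Π(2lᵢ+1) = 5×3×7 = 105
triangle coeff Δ(2,1,3) = 1/105
Σ_t [0,0]: t=0:+1/4 = 1/4
(3j)²=3/35 [(2 1 3; 0 0 0)], sign=-1
(m-triple is (0,0,0) — same symbol as above.)
⇒ 4πI² = 27/35
I = (+1)√(27/35/(4π)) = 0.24776670
No selection rule forces the value: the integral is nonzero (none).

0.247767 (none)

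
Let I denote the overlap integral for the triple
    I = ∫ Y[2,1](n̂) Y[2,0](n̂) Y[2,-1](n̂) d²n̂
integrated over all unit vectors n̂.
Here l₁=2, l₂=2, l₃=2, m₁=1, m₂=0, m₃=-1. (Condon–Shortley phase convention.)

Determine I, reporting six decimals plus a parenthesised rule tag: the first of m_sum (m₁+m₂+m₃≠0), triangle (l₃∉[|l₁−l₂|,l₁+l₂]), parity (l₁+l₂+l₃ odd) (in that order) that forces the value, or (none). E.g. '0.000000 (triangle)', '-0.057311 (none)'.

-0.090112 (none)

Rules hold: Σm=0, L=6 even, 0≤2≤4.
N = 5·5·5 = 125
Δ = 2!·2!·2!/7! = 1/630
Racah Σ t=0..2: t=0:+1/8 t=1:−1/1 t=2:+1/8 = -3/4
⇒ 3j(2 2 2; 0 0 0)² = 2/35, sgn -1
Racah Σ t=0..1: t=0:+1/4 t=1:−1/2 = -1/4
⇒ 3j(2 2 2; 1 0 -1)² = 1/70, sgn +1
4πI² = N·(3j₀)²·(3jₘ)² = 5/49
I = -1·√(0.102041/4π) = -0.09011188
No selection rule forces the value: the integral is nonzero (none).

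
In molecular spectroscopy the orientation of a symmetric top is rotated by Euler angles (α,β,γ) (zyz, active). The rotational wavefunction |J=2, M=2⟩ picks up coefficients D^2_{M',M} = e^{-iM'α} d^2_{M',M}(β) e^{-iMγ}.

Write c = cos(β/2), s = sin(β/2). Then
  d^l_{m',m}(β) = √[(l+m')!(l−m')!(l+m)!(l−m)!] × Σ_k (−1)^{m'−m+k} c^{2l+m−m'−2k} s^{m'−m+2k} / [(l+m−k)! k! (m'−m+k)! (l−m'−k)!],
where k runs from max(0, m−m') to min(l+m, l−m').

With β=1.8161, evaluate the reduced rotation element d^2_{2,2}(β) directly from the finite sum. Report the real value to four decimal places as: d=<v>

d=0.1433

d^2_{2,2}(β=1.8161) via the finite sum:
Half-angle: c=0.615284, s=0.788305. N=√(24·1·24·1)=24.000000
The bounds max(0,m−m')=0 and min(l+m,l−m')=0 give 1 term
  k=0: (−1)^0·24.0000/(24)·0.6153^4·0.7883^0 = +0.143319
d^2_{2,2}(1.8161) = +0.143319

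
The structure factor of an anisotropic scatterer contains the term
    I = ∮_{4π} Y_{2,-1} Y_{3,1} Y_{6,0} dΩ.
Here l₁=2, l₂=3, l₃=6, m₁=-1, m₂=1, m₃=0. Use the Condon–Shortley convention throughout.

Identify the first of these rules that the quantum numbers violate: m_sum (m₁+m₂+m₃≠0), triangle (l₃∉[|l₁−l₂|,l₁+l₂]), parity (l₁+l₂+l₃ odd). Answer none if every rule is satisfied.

azimuthal sum: -1 + 1 + 0 = 0  ✓
l₃ must lie in [1,5]; have l₃=6  ✗
L = 2 + 3 + 6 = 11 (odd)

triangle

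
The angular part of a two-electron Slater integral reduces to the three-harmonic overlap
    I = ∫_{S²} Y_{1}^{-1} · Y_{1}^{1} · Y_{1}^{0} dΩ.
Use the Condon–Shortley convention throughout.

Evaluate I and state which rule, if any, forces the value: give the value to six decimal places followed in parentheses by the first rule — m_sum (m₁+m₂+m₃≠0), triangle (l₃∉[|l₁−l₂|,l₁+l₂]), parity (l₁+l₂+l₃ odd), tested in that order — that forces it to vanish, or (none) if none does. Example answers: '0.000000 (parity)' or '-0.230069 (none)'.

0.000000 (parity)

l₁+l₂+l₃=3 is odd: 3j(l;000)=0 ⇒ I=0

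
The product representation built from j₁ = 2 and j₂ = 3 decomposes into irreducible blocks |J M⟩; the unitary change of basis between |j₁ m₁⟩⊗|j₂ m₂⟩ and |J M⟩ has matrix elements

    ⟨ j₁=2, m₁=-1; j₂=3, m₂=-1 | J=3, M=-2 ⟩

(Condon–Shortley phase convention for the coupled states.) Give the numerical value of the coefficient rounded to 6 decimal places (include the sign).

j₁+j₂−J=2  J+j₁−j₂=2  J−j₁+j₂=4  j₁+j₂+J+1=9
(j₁±m₁, j₂±m₂, J±M) = (1,3,2,4,1,5)
P² = 64
sum k=1..2:
  [1] −1/12 = -1/12
  [2] +1/48 = 1/48
S = -1/16
C² = P²·S² = 1/4 ; C = -0.500000

-0.500000  (= −√(1/4))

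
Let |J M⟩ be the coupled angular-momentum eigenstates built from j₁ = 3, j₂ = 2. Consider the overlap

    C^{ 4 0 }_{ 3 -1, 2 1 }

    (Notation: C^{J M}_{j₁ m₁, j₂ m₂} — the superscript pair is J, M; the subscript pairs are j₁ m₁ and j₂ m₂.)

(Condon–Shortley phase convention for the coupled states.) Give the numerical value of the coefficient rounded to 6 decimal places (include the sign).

√[9·1!5!3!/10! · 2!4!3!1!4!4!] = √(10368/35)
  +(−1)^0/∏(0,1,4,3,1,0)! = 1/144  (running 1/144)
  +(−1)^1/∏(1,0,3,2,2,1)! = -1/24  (running -5/144)
⟨..|..⟩ = √(10368/35)·(-5/144) = -0.597614

-0.597614  (= −√(5/14))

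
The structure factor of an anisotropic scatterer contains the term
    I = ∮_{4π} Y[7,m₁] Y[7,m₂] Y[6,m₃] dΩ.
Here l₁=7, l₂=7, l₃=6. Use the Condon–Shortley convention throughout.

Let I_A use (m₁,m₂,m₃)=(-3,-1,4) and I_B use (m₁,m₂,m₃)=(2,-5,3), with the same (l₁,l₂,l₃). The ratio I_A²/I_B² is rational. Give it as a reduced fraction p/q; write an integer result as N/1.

l's match ⇒ only the (l;m) 3-j factors differ between A and B.
A: triangle coeff Δ(7,7,6) = 1/2444321880; Σ_t [4,6]: t=4:+1/19906560 t=5:−1/10368000 t=6:+1/49766400 = -13/497664000; (3j)²=91/17765 [(7 7 6; -3 -1 4)], sign=-1
B: triangle coeff Δ(7,7,6) = 1/2444321880; Σ_t [0,2]: t=0:+1/232243200 t=1:−1/29030400 t=2:+1/37324800 = -1/298598400; (3j)²=7/16796 [(7 7 6; 2 -5 3)], sign=+1
I_A²/I_B² = (91/17765)/(7/16796) = 676/55

676/55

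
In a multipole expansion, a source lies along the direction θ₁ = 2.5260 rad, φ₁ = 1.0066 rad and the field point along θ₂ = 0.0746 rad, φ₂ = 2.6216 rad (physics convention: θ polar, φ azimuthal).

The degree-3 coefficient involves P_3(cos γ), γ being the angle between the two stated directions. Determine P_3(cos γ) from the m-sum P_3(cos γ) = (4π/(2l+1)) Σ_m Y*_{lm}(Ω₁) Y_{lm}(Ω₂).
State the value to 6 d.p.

Term-by-term m-sum for l=3 (normalisation 4π/7 = 1.795196):
  term(m=-3) = +0.000002+0.000014i   from Y*(Ω₁)=-0.079738+0.009760i, Y(Ω₂)=-0.000002-0.000173i
  term(m=-2) = +0.001569-0.000139i   from Y*(Ω₁)=+0.119108-0.251431i, Y(Ω₂)=+0.002866+0.004882i
  term(m=-1) = -0.001841-0.041612i   from Y*(Ω₁)=+0.232794+0.367873i, Y(Ω₂)=-0.083032-0.047540i
  term(m=+0) = -0.074418-0.000000i   from Y*(Ω₁)=-0.101395-0.000000i, Y(Ω₂)=+0.733941+0.000000i
  term(m=+1) = -0.001841+0.041612i   from Y*(Ω₁)=-0.232794+0.367873i, Y(Ω₂)=+0.083032-0.047540i
  term(m=+2) = +0.001569+0.000139i   from Y*(Ω₁)=+0.119108+0.251431i, Y(Ω₂)=+0.002866-0.004882i
  term(m=+3) = +0.000002-0.000014i   from Y*(Ω₁)=+0.079738+0.009760i, Y(Ω₂)=+0.000002-0.000173i
Total Σ_m = -0.074958+0.000000i. Multiply by 1.795196: -0.134564+0.000000i. P_3(cos γ) = -0.134564

-0.134564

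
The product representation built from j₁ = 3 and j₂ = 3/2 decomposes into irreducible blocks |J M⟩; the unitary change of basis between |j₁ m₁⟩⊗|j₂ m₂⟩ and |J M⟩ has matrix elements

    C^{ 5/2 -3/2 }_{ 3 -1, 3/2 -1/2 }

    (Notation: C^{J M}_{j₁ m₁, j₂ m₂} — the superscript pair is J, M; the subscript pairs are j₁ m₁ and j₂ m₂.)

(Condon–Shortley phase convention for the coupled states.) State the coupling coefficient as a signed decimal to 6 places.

−√(7/20) = -0.591608

√[6·2!4!1!/8! · 2!4!1!2!1!4!] = √(576/35)
  +(−1)^0/∏(0,2,4,1,0,0)! = 1/48  (running 1/48)
  +(−1)^1/∏(1,1,3,0,1,1)! = -1/6  (running -7/48)
⟨..|..⟩ = √(576/35)·(-7/48) = -0.591608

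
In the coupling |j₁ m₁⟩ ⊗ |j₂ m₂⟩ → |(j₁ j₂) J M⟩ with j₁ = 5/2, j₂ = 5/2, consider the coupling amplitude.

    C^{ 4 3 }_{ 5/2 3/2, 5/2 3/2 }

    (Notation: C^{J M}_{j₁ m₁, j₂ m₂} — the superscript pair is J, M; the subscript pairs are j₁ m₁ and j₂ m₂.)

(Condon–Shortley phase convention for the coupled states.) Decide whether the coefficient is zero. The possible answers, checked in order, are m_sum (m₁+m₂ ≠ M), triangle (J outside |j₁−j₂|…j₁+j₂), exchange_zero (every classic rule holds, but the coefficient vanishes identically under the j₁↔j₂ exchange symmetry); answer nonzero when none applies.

exchange_zero

m-sum: m₁+m₂ = 3/2+3/2 = 3, M = 3  ✓
triangle: |j₁−j₂| = 0 ≤ J = 4 ≤ j₁+j₂ = 5  ✓
exchange: j₁=j₂ and m₁=m₂, and (−1)^(j₁+j₂−J) = (−1)^1 = −1 forces ⟨j₁m₁;j₂m₂|JM⟩ = −⟨j₂m₂;j₁m₁|JM⟩ = −⟨j₁m₁;j₂m₂|JM⟩ ⇒ the coefficient vanishes identically
Racah sum check: Σ_k collapses to 0 ⇒ CG = 0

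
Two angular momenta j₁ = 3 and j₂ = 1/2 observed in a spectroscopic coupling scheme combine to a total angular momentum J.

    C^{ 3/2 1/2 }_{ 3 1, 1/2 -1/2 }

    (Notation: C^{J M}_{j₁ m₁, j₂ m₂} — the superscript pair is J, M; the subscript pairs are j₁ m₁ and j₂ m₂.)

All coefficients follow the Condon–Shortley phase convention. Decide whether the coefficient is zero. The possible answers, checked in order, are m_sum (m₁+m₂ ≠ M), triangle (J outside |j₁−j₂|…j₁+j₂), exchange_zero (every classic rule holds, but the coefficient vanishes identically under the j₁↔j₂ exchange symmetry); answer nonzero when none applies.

m-sum: m₁+m₂ = 1+(-1/2) = 1/2, M = 1/2  ✓
triangle: need |j₁−j₂| ≤ J ≤ j₁+j₂, i.e. J ∈ [5/2, 7/2]; J = 3/2 is outside ✗ ⇒ coefficient is 0

triangle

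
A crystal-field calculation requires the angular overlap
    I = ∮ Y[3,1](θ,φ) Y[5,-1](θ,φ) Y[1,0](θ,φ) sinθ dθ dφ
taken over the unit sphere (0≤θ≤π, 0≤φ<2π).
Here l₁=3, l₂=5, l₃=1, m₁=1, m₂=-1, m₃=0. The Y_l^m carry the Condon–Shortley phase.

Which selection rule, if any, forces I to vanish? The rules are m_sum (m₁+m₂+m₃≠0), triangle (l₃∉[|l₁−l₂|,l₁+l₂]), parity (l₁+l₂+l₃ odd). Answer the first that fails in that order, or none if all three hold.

triangle

m₁+m₂+m₃ = 1 − 1 + 0 = 0  ✓
triangle: need |l₁−l₂| ≤ l₃ ≤ l₁+l₂ = [2,8]; l₃=1 is outside  ✗
parity: l₁+l₂+l₃ = 9 is odd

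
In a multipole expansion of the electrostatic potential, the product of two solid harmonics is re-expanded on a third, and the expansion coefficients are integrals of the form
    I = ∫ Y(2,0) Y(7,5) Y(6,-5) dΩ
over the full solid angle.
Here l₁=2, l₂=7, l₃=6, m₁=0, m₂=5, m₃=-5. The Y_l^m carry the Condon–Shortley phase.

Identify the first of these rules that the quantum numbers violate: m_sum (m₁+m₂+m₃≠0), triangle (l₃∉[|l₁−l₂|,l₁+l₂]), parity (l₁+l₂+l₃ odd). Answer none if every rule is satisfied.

Σmᵢ = 0  ✓
l₃∈[|l₁−l₂|,l₁+l₂]=[5,9], have l₃=6  ✓
Σlᵢ = 15 ⇒ odd  ✗

parity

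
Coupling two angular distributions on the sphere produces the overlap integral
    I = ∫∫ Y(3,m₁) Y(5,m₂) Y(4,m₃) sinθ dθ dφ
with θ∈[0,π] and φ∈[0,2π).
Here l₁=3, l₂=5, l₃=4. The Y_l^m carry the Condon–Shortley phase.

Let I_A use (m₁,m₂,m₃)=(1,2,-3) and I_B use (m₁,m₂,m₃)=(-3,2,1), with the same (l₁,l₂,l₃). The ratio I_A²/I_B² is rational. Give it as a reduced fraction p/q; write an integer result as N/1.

343/375

Same 3,5,4: normalisation and zero-m 3j drop out of the ratio.
A: Δ: 4! 2! 6! / 13! → 1/180180; sum: t=1:−1/4320 t=2:+1/960 = 7/8640; 3j²(3 5 4; 1 2 -3) = Δ·Π!·Σ² = 343/12870  (sign -1)
B: Δ: 4! 2! 6! / 13! → 1/180180; sum: t=4:+1/1728 = 1/1728; 3j²(3 5 4; -3 2 1) = Δ·Π!·Σ² = 25/858  (sign -1)
I_A²/I_B² = (343/12870)/(25/858) = 343/375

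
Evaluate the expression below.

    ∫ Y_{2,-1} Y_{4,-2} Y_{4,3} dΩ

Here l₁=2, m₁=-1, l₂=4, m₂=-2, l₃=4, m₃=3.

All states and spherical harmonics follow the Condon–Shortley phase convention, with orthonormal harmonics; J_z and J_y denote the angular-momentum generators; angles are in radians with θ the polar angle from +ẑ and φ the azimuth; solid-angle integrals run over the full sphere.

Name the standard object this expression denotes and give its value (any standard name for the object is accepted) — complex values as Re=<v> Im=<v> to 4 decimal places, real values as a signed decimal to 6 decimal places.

Gaunt coefficient, -0.187702

This is a Gaunt coefficient — the integral of a triple product of spherical harmonics over the sphere.
Checks pass: Σm=0; 10 even; l₃=4∈[2,6].
(2·2+1)(2·4+1)(2·4+1) = 405
Δ: 2! 2! 6! / 11! → 1/13860
sum: t=0:+1/192 t=1:−1/36 t=2:+1/192 = -5/288
3j²(2 4 4; 0 0 0) = Δ·Π!·Σ² = 20/693  (sign -1)
sum: t=1:−1/240 t=2:+1/1440 = -1/288
3j²(2 4 4; -1 -2 3) = Δ·Π!·Σ² = 5/132  (sign +1)
combine: 4πI² = 405·20/693·5/132 = 375/847
take √, sign -1: I = -0.18770204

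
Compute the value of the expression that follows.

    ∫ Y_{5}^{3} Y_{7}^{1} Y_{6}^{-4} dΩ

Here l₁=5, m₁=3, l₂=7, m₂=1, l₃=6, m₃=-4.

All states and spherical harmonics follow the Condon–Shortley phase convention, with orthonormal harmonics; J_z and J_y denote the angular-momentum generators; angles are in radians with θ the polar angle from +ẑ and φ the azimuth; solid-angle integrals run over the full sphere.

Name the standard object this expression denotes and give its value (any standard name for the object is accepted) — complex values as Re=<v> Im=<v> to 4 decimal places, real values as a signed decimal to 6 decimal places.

Gaunt coefficient, -0.130527

This is a Gaunt coefficient — the integral of a triple product of spherical harmonics over the sphere.
m-sum 0 ✓  L=18 even ✓  2≤6≤12 ✓
Π(2lᵢ+1) = 11×15×13 = 2145
triangle coeff Δ(5,7,6) = 1/174594420
Σ_t [1,5]: t=1:−1/4147200 t=2:+1/207360 t=3:−1/82944 t=4:+1/207360 t=5:−1/4147200 = -1/345600
(3j)²=420/46189 [(5 7 6; 0 0 0)], sign=-1
Σ_t [0,2]: t=0:+1/116121600 t=1:−1/3628800 t=2:+1/1658880 = 13/38707200
(3j)²=39/3553 [(5 7 6; 3 1 -4)], sign=+1
⇒ 4πI² = 245700/1147619
I = (-1)√(245700/1147619/(4π)) = -0.13052653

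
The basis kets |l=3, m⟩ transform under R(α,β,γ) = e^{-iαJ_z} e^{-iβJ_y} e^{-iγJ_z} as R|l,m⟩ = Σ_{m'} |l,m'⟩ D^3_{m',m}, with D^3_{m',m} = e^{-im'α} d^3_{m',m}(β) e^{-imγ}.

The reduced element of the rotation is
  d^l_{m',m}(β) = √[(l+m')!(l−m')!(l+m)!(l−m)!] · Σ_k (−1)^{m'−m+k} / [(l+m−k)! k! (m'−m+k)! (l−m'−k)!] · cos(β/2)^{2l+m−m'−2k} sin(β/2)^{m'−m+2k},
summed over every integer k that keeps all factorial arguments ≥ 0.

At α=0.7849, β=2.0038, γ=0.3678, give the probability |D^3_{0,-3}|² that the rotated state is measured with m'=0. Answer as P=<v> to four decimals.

Split into d^3_{0,-3}(β=2.0038) × two z-phases.
Half-angle: c=0.538703, s=0.842496. N=√(6·6·1·720)=160.996894
k∈{0} keeps every argument non-negative
  k=0: (−1)^3·160.9969/(36)·0.5387^3·0.8425^3 = -0.418086
d^3_{0,-3}(2.0038) = -0.418086
|D^3_{0,-3}|² = |d^3_{0,-3}(β)|² = (-0.418086)² = 0.174796 (the z-rotation phases have unit modulus)

P=0.1748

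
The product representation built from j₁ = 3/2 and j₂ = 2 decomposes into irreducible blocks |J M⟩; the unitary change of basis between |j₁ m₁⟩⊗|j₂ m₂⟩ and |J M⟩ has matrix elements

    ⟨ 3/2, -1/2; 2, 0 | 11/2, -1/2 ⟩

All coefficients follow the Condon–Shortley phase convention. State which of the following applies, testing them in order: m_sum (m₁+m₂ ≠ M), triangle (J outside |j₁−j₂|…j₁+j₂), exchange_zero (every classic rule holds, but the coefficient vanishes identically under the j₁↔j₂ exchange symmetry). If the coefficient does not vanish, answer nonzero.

triangle

m-sum: m₁+m₂ = -1/2+0 = -1/2, M = -1/2  ✓
triangle: need |j₁−j₂| ≤ J ≤ j₁+j₂, i.e. J ∈ [1/2, 7/2]; J = 11/2 is outside ✗ ⇒ coefficient is 0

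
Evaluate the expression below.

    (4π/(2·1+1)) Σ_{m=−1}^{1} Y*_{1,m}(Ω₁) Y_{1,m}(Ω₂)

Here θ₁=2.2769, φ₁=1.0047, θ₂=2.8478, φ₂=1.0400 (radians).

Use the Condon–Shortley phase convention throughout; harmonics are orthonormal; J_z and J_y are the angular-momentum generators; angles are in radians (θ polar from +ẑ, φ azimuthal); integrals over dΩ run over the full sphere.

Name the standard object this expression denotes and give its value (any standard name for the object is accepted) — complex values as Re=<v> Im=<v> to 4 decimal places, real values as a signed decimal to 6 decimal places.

Legendre polynomial (addition theorem), +0.841278

This sum is the spherical-harmonic addition theorem: it equals the Legendre polynomial P_l(cos γ) of the angle γ between the two directions.
Addition theorem: P_1(cos γ) = (4π/3) Σ_m Y*_{lm}(Ω₁) Y_{lm}(Ω₂), m = −1…1:
  m=-1: (+0.140996+0.221875i) × (+0.050647-0.086283i) = +0.026285-0.000928i  (running Σ = +0.026285-0.000928i)
  m=0: (-0.317041-0.000000i) × (-0.467667+0.000000i) = +0.148270+0.000000i  (running Σ = +0.174555-0.000928i)
  m=1: (-0.140996+0.221875i) × (-0.050647-0.086283i) = +0.026285+0.000928i  (running Σ = +0.200840+0.000000i)
Σ over m = +0.200840+0.000000i; ×(4π/3) → +0.841278+0.000000i. Real part: 0.841278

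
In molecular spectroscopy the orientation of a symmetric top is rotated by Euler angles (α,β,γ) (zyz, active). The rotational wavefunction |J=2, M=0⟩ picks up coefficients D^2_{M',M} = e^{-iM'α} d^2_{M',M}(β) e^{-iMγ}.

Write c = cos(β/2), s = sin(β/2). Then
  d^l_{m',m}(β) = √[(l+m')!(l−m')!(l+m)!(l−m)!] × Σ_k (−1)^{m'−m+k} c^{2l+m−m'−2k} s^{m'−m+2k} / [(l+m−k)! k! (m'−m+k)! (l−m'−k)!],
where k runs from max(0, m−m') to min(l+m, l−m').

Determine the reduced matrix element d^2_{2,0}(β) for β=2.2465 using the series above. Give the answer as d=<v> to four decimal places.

d=0.3728

d^2_{2,0}(β=2.2465) via the finite sum:
c=cos(2.246500/2)=0.432755, s=sin(2.246500/2)=0.901512; N=√[24·1·2·2]=9.797959
Admissible k: 0..0 (factorial args all ≥0)
  k=0: (−1)^2·9.7980/(4)·0.4328^2·0.9015^2 = +0.372823
d^2_{2,0}(2.2465) = +0.372823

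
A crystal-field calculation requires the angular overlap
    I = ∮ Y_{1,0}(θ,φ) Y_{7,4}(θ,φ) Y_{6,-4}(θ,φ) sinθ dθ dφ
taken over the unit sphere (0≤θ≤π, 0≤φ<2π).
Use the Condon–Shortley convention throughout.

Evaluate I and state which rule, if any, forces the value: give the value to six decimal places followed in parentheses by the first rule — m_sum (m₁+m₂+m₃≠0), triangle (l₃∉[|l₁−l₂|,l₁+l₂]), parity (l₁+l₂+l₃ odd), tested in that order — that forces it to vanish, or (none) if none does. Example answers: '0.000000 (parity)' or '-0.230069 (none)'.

Rules hold: Σm=0, L=14 even, 6≤6≤8.
N = 3·15·13 = 585
Δ = 2!·0!·12!/15! = 1/1365
Racah Σ t=1..1: t=1:−1/518400 = -1/518400
⇒ 3j(1 7 6; 0 0 0)² = 7/195, sgn -1
Racah Σ t=1..1: t=1:−1/7257600 = -1/7257600
⇒ 3j(1 7 6; 0 4 -4)² = 11/455, sgn -1
4πI² = N·(3j₀)²·(3jₘ)² = 33/65
I = +1·√(0.507692/4π) = 0.20099968
No selection rule forces the value: the integral is nonzero (none).

0.201000 (none)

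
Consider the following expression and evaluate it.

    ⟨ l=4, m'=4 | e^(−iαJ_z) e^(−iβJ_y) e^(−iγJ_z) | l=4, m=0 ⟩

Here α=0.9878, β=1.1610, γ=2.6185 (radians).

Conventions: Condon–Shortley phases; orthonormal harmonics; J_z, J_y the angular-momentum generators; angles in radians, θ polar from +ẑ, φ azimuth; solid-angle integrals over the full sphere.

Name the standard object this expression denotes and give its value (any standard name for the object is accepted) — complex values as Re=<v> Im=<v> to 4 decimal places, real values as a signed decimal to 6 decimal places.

This is a Wigner D-matrix element — the rotation-matrix element ⟨l m'| R(α,β,γ) |l m⟩ in the angular-momentum basis.
D^4_{4,0}(0.9878,1.1610,2.6185) = e^{-i·4·0.9878}·d^4_{4,0}(1.1610)·e^{-i·0·2.6185}. Compute d first:
c=cos(1.161000/2)=0.836189, s=sin(1.161000/2)=0.548442; N=√[40320·1·24·24]=4819.161753
The bounds max(0,m−m')=0 and min(l+m,l−m')=0 give 1 term
  k=0: (−1)^4·4819.1618/(576)·0.8362^4·0.5484^4 = +0.370074
d^4_{4,0}(1.1610) = +0.370074
D = (-0.689783+0.724016i)·(+0.370074)·(+1.000000+0.000000i) = -0.255271+0.267940i

Wigner D-matrix element, Re=-0.2553 Im=0.2679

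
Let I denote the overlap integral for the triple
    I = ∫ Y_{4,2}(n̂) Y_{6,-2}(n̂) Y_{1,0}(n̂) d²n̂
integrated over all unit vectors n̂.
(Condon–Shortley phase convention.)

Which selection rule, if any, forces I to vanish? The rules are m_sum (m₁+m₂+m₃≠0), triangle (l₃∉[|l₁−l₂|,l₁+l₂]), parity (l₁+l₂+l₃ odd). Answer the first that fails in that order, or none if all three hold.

triangle

azimuthal sum: 2 − 2 + 0 = 0  ✓
l₃ must lie in [2,10]; have l₃=1  ✗
L = 4 + 6 + 1 = 11 (odd)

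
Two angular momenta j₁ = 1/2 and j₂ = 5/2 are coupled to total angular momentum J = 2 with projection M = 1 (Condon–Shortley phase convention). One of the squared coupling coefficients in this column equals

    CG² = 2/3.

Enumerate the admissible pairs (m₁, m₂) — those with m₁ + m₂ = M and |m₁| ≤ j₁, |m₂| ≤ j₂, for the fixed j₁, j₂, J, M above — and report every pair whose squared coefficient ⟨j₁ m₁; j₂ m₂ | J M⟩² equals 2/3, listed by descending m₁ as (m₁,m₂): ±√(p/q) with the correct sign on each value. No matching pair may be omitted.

(-1/2,3/2): −√(2/3)

Admissible pairs with m₁+m₂ = M = 1: (-1/2,3/2), (1/2,1/2)
  (m₁,m₂)=(1/2,1/2): CG² = 1/3, CG = +√(1/3)
  (m₁,m₂)=(-1/2,3/2): CG² = 2/3, CG = −√(2/3)   ← matches the target
Pairs with CG² = 2/3: (-1/2,3/2): −√(2/3)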